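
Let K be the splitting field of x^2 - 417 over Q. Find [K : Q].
[K : Q] = 2

f(x) = x^2 - 417 factors as (x - √417)(x + √417). The splitting field is K = Q(√417). Since 417 is squarefree and > 1, it is not a perfect square, so x^2 - 417 is irreducible over Q and [Q(√417) : Q] = 2. Hence [K : Q] = 2.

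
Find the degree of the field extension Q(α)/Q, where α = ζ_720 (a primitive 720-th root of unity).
[Q(α):Q] = 192

The minimal polynomial of ζ_720 over Q is the 720-th cyclotomic polynomial Φ_720(x), which is irreducible over Q and has degree φ(720) = 192. Hence [Q(α):Q] = φ(720) = 192.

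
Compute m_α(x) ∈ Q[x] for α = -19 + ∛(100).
m_α(x) = x^3 + 57x^2 + 1083x + 6759

Set β = α + 19 = ∛(100), so β^3 = 100. Then (α + 19)^3 - 100 = 0, i.e. α is a root of g(x) = (x + 19)^3 - 100 = x^3 + 57x^2 + 1083x + 6759. Since g(x) = h(x + 19) where h(x) = x^3 - 100, and h is irreducible over Q (because 100 is not a perfect cube, so h has no rational root, and a monic cubic with no rational root is irreducible), g is also irreducible (irreducibility is preserved under the substitution x → x + 19). Hence m_α(x) = x^3 + 57x^2 + 1083x + 6759.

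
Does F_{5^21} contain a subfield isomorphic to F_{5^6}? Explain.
No: F_{5^6} is not a subfield of F_{5^21}

F_{p^m} embeds in F_{p^n} iff m | n. Here 6 ∤ 21 (since 21 = 3·6 + 3 with remainder 3 ≠ 0), so F_{5^6} is not a subfield of F_{5^21}. Equivalently: if it were, the tower law would give 6 = [F_{5^6}:F_5] dividing [F_{5^21}:F_5] = 21, contradiction.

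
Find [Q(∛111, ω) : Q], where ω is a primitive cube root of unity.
[Q(∛111, ω) : Q] = 6

[Q(∛111):Q] = 3 (min poly x^3 - 111, irreducible since 111 is not a perfect cube). [Q(ω):Q] = 2 (min poly x^2 + x + 1). Since Q(∛111) ⊂ R and ω ∉ R, we have ω ∉ Q(∛111), so x^2 + x + 1 remains irreducible over Q(∛111) and [Q(∛111, ω) : Q(∛111)] = 2. By the tower law, [Q(∛111, ω) : Q] = 3 · 2 = 6. (In fact Q(∛111, ω) is the splitting field of x^3 - 111 over Q.)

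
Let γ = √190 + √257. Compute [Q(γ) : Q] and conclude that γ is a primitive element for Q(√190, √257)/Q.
[Q(γ) : Q] = 4 (equivalently, Q(γ) = Q(√190, √257))

Obviously Q(γ) ⊆ Q(√190, √257), and [Q(√190, √257):Q] = 4 (since 190, 257 are distinct squarefree integers > 1 with 48830 not a perfect square). To show equality we compute the minimal polynomial of γ. From γ = √190 + √257: γ^2 = 190 + 2√(48830) + 257 = 447 + 2√(48830), so γ^2 - 447 = 2√(48830); squaring, (γ^2 - 447)^2 = 4·48830, i.e. γ^4 - 894γ^2 + 199809 - 195320 = 0, i.e. γ^4 - 894γ^2 + 4489 = 0. So γ is a root of x^4 - 894x^2 + 4489. This polynomial is irreducible over Q: it has no rational root (each ±√190 ± √257 is irrational), and any factorization into two quadratics over Q would force √(48830) ∈ Q (pairing opposite roots) or √190, √257 ∈ Q (other pairings), all impossible. Hence [Q(γ):Q] = 4 = [Q(√190, √257):Q], so Q(γ) = Q(√190, √257).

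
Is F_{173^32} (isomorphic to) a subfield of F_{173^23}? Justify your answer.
No: F_{173^32} is not a subfield of F_{173^23}

F_{p^m} embeds in F_{p^n} iff m | n. Here 32 ∤ 23 (since 23 = 0·32 + 23 with remainder 23 ≠ 0), so F_{173^32} is not a subfield of F_{173^23}. Equivalently: if it were, the tower law would give 32 = [F_{173^32}:F_173] dividing [F_{173^23}:F_173] = 23, contradiction.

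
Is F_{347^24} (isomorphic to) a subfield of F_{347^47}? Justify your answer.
No: F_{347^24} is not a subfield of F_{347^47}

F_{p^m} embeds in F_{p^n} iff m | n. Here 24 ∤ 47 (since 47 = 1·24 + 23 with remainder 23 ≠ 0), so F_{347^24} is not a subfield of F_{347^47}. Equivalently: if it were, the tower law would give 24 = [F_{347^24}:F_347] dividing [F_{347^47}:F_347] = 47, contradiction.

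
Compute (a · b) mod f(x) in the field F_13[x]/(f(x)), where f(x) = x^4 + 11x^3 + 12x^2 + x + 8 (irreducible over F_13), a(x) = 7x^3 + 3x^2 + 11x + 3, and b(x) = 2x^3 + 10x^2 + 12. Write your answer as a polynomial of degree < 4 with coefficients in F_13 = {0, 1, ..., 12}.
a · b ≡ 6x^3 + 7x^2 + x + 2 (mod f(x))

Multiply in F_13[x]: a(x)·b(x) = (7x^3 + 3x^2 + 11x + 3)·(2x^3 + 10x^2 + 12) = x^6 + 11x^5 + 5x^3 + x^2 + 2x + 10. This has degree ≥ 4, so divide by f(x) over F_13: x^6 + 11x^5 + 5x^3 + x^2 + 2x + 10 = (x^2 + 1)·(x^4 + 11x^3 + 12x^2 + x + 8) + (6x^3 + 7x^2 + x + 2). Hence a·b ≡ 6x^3 + 7x^2 + x + 2 (mod f). (F_13[x]/(f) is a field with 13^4 = 28561 elements since f is irreducible of degree 4.)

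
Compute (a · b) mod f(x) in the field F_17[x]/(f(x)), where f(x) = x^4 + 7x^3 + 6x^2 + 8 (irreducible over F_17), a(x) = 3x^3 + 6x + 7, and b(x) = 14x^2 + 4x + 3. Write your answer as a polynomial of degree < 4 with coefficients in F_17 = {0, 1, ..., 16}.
a · b ≡ 13x^3 + 12x^2 + 16x + 16 (mod f(x))

Multiply in F_17[x]: a(x)·b(x) = (3x^3 + 6x + 7)·(14x^2 + 4x + 3) = 8x^5 + 12x^4 + 8x^3 + 3x^2 + 12x + 4. This has degree ≥ 4, so divide by f(x) over F_17: 8x^5 + 12x^4 + 8x^3 + 3x^2 + 12x + 4 = (8x + 7)·(x^4 + 7x^3 + 6x^2 + 8) + (13x^3 + 12x^2 + 16x + 16). Hence a·b ≡ 13x^3 + 12x^2 + 16x + 16 (mod f). (F_17[x]/(f) is a field with 17^4 = 83521 elements since f is irreducible of degree 4.)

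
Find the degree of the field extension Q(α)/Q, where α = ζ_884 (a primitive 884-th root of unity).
[Q(α):Q] = 384

The minimal polynomial of ζ_884 over Q is the 884-th cyclotomic polynomial Φ_884(x), which is irreducible over Q and has degree φ(884) = 384. Hence [Q(α):Q] = φ(884) = 384.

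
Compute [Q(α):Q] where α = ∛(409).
[Q(α):Q] = 3

The minimal polynomial of α is x^3 - 409, irreducible over Q since 409 is not a perfect cube (so x^3 - 409 has no rational root). Hence [Q(α):Q] = deg(m_α) = 3.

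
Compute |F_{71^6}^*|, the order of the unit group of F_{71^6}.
|F_{71^6}^*| = 128100283920

F_{71^6} has 71^6 = 128100283921 elements; its multiplicative group consists of all nonzero elements, so |F_{71^6}^*| = 128100283921 - 1 = 128100283920. (It is cyclic since any finite subgroup of the multiplicative group of a field is cyclic.)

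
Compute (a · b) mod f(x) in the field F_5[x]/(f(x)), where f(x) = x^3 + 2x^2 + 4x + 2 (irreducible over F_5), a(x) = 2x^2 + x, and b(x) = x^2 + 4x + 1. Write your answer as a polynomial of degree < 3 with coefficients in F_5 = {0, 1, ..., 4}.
a · b ≡ 3x^2 + 2x (mod f(x))

Multiply in F_5[x]: a(x)·b(x) = (2x^2 + x)·(x^2 + 4x + 1) = 2x^4 + 4x^3 + x^2 + x. This has degree ≥ 3, so divide by f(x) over F_5: 2x^4 + 4x^3 + x^2 + x = (2x)·(x^3 + 2x^2 + 4x + 2) + (3x^2 + 2x). Hence a·b ≡ 3x^2 + 2x (mod f). (F_5[x]/(f) is a field with 5^3 = 125 elements since f is irreducible of degree 3.)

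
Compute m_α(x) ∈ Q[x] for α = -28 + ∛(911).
m_α(x) = x^3 + 84x^2 + 2352x + 21041

Set β = α + 28 = ∛(911), so β^3 = 911. Then (α + 28)^3 - 911 = 0, i.e. α is a root of g(x) = (x + 28)^3 - 911 = x^3 + 84x^2 + 2352x + 21041. Since g(x) = h(x + 28) where h(x) = x^3 - 911, and h is irreducible over Q (because 911 is not a perfect cube, so h has no rational root, and a monic cubic with no rational root is irreducible), g is also irreducible (irreducibility is preserved under the substitution x → x + 28). Hence m_α(x) = x^3 + 84x^2 + 2352x + 21041.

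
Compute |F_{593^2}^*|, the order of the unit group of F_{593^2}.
|F_{593^2}^*| = 351648

F_{593^2} has 593^2 = 351649 elements; its multiplicative group consists of all nonzero elements, so |F_{593^2}^*| = 351649 - 1 = 351648. (It is cyclic since any finite subgroup of the multiplicative group of a field is cyclic.)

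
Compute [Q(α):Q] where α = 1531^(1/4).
[Q(α):Q] = 4

α is a root of x^4 - 1531. By Eisenstein's criterion at the prime p = 1531 (which divides the constant term 1531 but p^2 = 2343961 does not, since 1531 is squarefree), x^4 - 1531 is irreducible over Q. Hence [Q(α):Q] = 4.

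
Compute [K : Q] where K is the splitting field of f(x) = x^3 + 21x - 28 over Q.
[K : Q] = 6

By the rational root test, any rational root of the monic integer polynomial f(x) = x^3 + 21x - 28 must be an integer dividing the constant term -28, i.e. one of ±{1, 2, 4, 7, 14, 28}. Evaluating: f(1) = -6, f(-1) = -50, f(2) = 22, f(-2) = -78, f(4) = 120, f(-4) = -176, f(7) = 462, f(-7) = -518, f(14) = 3010, f(-14) = -3066, f(28) = 22512, f(-28) = -22568; none is 0, so f has no rational root and is therefore irreducible over Q (a cubic with no linear factor over a field is irreducible). For an irreducible cubic, the Galois group is A_3 or S_3 according as the discriminant disc(f) = -4a^3 - 27b^2 = -4·(21)^3 - 27·(-28)^2 = -58212 is or is not a square in Q. Here disc(f) = -58212 is not a perfect square in Q, so the Galois group of f over Q is not contained in A_3 and must be all of S_3. The splitting field has degree |S_3| = 6 over Q, so [K : Q] = 6.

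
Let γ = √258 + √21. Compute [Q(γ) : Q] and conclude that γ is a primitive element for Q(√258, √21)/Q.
[Q(γ) : Q] = 4 (equivalently, Q(γ) = Q(√258, √21))

Obviously Q(γ) ⊆ Q(√258, √21), and [Q(√258, √21):Q] = 4 (since 258, 21 are distinct squarefree integers > 1 with 5418 not a perfect square). To show equality we compute the minimal polynomial of γ. From γ = √258 + √21: γ^2 = 258 + 2√(5418) + 21 = 279 + 2√(5418), so γ^2 - 279 = 2√(5418); squaring, (γ^2 - 279)^2 = 4·5418, i.e. γ^4 - 558γ^2 + 77841 - 21672 = 0, i.e. γ^4 - 558γ^2 + 56169 = 0. So γ is a root of x^4 - 558x^2 + 56169. This polynomial is irreducible over Q: it has no rational root (each ±√258 ± √21 is irrational), and any factorization into two quadratics over Q would force √(5418) ∈ Q (pairing opposite roots) or √258, √21 ∈ Q (other pairings), all impossible. Hence [Q(γ):Q] = 4 = [Q(√258, √21):Q], so Q(γ) = Q(√258, √21).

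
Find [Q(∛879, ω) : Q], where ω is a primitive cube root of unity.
[Q(∛879, ω) : Q] = 6

[Q(∛879):Q] = 3 (min poly x^3 - 879, irreducible since 879 is not a perfect cube). [Q(ω):Q] = 2 (min poly x^2 + x + 1). Since Q(∛879) ⊂ R and ω ∉ R, we have ω ∉ Q(∛879), so x^2 + x + 1 remains irreducible over Q(∛879) and [Q(∛879, ω) : Q(∛879)] = 2. By the tower law, [Q(∛879, ω) : Q] = 3 · 2 = 6. (In fact Q(∛879, ω) is the splitting field of x^3 - 879 over Q.)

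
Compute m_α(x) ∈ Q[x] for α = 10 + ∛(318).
m_α(x) = x^3 - 30x^2 + 300x - 1318

Set β = α - 10 = ∛(318), so β^3 = 318. Then (α - 10)^3 - 318 = 0, i.e. α is a root of g(x) = (x - 10)^3 - 318 = x^3 - 30x^2 + 300x - 1318. Since g(x) = h(x - 10) where h(x) = x^3 - 318, and h is irreducible over Q (because 318 is not a perfect cube, so h has no rational root, and a monic cubic with no rational root is irreducible), g is also irreducible (irreducibility is preserved under the substitution x → x - 10). Hence m_α(x) = x^3 - 30x^2 + 300x - 1318.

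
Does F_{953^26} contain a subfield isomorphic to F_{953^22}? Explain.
No: F_{953^22} is not a subfield of F_{953^26}

F_{p^m} embeds in F_{p^n} iff m | n. Here 22 ∤ 26 (since 26 = 1·22 + 4 with remainder 4 ≠ 0), so F_{953^22} is not a subfield of F_{953^26}. Equivalently: if it were, the tower law would give 22 = [F_{953^22}:F_953] dividing [F_{953^26}:F_953] = 26, contradiction.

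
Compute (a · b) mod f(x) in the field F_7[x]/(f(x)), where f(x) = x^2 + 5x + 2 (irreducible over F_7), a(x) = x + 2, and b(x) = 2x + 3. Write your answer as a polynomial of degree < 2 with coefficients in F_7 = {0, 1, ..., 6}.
a · b ≡ 4x + 2 (mod f(x))

Multiply in F_7[x]: a(x)·b(x) = (x + 2)·(2x + 3) = 2x^2 + 6. This has degree ≥ 2, so divide by f(x) over F_7: 2x^2 + 6 = (2)·(x^2 + 5x + 2) + (4x + 2). Hence a·b ≡ 4x + 2 (mod f). (F_7[x]/(f) is a field with 7^2 = 49 elements since f is irreducible of degree 2.)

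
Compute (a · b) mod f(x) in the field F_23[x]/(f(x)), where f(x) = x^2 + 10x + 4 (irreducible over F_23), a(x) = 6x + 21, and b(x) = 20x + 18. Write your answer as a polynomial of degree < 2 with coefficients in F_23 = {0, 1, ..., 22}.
a · b ≡ 18x + 13 (mod f(x))

Multiply in F_23[x]: a(x)·b(x) = (6x + 21)·(20x + 18) = 5x^2 + 22x + 10. This has degree ≥ 2, so divide by f(x) over F_23: 5x^2 + 22x + 10 = (5)·(x^2 + 10x + 4) + (18x + 13). Hence a·b ≡ 18x + 13 (mod f). (F_23[x]/(f) is a field with 23^2 = 529 elements since f is irreducible of degree 2.)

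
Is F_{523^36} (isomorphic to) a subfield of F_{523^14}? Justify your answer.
No: F_{523^36} is not a subfield of F_{523^14}

F_{p^m} embeds in F_{p^n} iff m | n. Here 36 ∤ 14 (since 14 = 0·36 + 14 with remainder 14 ≠ 0), so F_{523^36} is not a subfield of F_{523^14}. Equivalently: if it were, the tower law would give 36 = [F_{523^36}:F_523] dividing [F_{523^14}:F_523] = 14, contradiction.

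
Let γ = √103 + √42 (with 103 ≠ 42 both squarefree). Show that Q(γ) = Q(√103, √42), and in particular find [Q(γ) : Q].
[Q(γ) : Q] = 4 (equivalently, Q(γ) = Q(√103, √42))

Obviously Q(γ) ⊆ Q(√103, √42), and [Q(√103, √42):Q] = 4 (since 103, 42 are distinct squarefree integers > 1 with 4326 not a perfect square). To show equality we compute the minimal polynomial of γ. From γ = √103 + √42: γ^2 = 103 + 2√(4326) + 42 = 145 + 2√(4326), so γ^2 - 145 = 2√(4326); squaring, (γ^2 - 145)^2 = 4·4326, i.e. γ^4 - 290γ^2 + 21025 - 17304 = 0, i.e. γ^4 - 290γ^2 + 3721 = 0. So γ is a root of x^4 - 290x^2 + 3721. This polynomial is irreducible over Q: it has no rational root (each ±√103 ± √42 is irrational), and any factorization into two quadratics over Q would force √(4326) ∈ Q (pairing opposite roots) or √103, √42 ∈ Q (other pairings), all impossible. Hence [Q(γ):Q] = 4 = [Q(√103, √42):Q], so Q(γ) = Q(√103, √42).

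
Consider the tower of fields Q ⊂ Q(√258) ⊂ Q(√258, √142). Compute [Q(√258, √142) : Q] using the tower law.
[Q(√258, √142) : Q] = 4

[Q(√258):Q] = 2 (min poly x^2 - 258, irreducible since 258 is squarefree > 1). For the top step, suppose √142 ∈ Q(√258), say √142 = c + d√258 with c, d ∈ Q. Squaring: 142 = c^2 + 258d^2 + 2cd√258. Since √258 ∉ Q this forces 2cd = 0. If d = 0 then √142 = c ∈ Q, contradicting 142 squarefree > 1. If c = 0 then 142 = 258d^2, so 258·142 = (258d)^2 is a perfect square in Q — but 258·142 = 36636 is not a perfect square (since 258 and 142 are distinct squarefree integers). Contradiction. Hence √142 ∉ Q(√258), so x^2 - 142 stays irreducible over Q(√258) and [Q(√258, √142) : Q(√258)] = 2. By the tower law, [Q(√258, √142) : Q] = 2 · 2 = 4.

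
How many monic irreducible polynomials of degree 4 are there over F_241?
There are 843336120 monic irreducible polynomials of degree 4 over F_241

Each element of F_{241^4} that lies in no proper subfield is a root of exactly one monic irreducible of degree 4 over F_241, and each such polynomial has 4 distinct roots in F_{241^4}. By Möbius inversion the count is N_241(4) = (1/4) Σ_{d|4} μ(4/d) · 241^d = (1/4)(μ(4)·241^1 + μ(2)·241^2 + μ(1)·241^4) = 3373344480/4 = 843336120.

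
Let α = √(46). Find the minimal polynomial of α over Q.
m_α(x) = x^2 - 46

α satisfies α^2 - 46 = 0, so x^2 - 46 annihilates α. Since d = 46 is squarefree and ≠ 1, it is not a perfect square in Q, so x^2 - 46 has no rational root and is therefore irreducible over Q (a degree-2 polynomial over a field is irreducible iff it has no root). Hence m_α(x) = x^2 - 46.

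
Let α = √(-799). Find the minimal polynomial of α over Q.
m_α(x) = x^2 + 799

α satisfies α^2 + 799 = 0, so x^2 + 799 annihilates α. Since d = -799 is squarefree and ≠ 1, it is not a perfect square in Q, so x^2 + 799 has no rational root and is therefore irreducible over Q (a degree-2 polynomial over a field is irreducible iff it has no root). Hence m_α(x) = x^2 + 799.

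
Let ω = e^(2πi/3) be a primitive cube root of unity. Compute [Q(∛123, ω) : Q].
[Q(∛123, ω) : Q] = 6

[Q(∛123):Q] = 3 (min poly x^3 - 123, irreducible since 123 is not a perfect cube). [Q(ω):Q] = 2 (min poly x^2 + x + 1). Since Q(∛123) ⊂ R and ω ∉ R, we have ω ∉ Q(∛123), so x^2 + x + 1 remains irreducible over Q(∛123) and [Q(∛123, ω) : Q(∛123)] = 2. By the tower law, [Q(∛123, ω) : Q] = 3 · 2 = 6. (In fact Q(∛123, ω) is the splitting field of x^3 - 123 over Q.)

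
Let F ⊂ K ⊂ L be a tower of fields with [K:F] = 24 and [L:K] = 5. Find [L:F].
[L:F] = 120

The tower law says that for any tower of field extensions F ⊂ K ⊂ L with finite degrees, [L:F] = [L:K] · [K:F]. Here this gives [L:F] = 5 · 24 = 120.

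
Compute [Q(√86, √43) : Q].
[Q(√86, √43) : Q] = 4

[Q(√86):Q] = 2 (min poly x^2 - 86, irreducible since 86 is squarefree > 1). For the top step, suppose √43 ∈ Q(√86), say √43 = c + d√86 with c, d ∈ Q. Squaring: 43 = c^2 + 86d^2 + 2cd√86. Since √86 ∉ Q this forces 2cd = 0. If d = 0 then √43 = c ∈ Q, contradicting 43 squarefree > 1. If c = 0 then 43 = 86d^2, so 86·43 = (86d)^2 is a perfect square in Q — but 86·43 = 3698 is not a perfect square (since 86 and 43 are distinct squarefree integers). Contradiction. Hence √43 ∉ Q(√86), so x^2 - 43 stays irreducible over Q(√86) and [Q(√86, √43) : Q(√86)] = 2. By the tower law, [Q(√86, √43) : Q] = 2 · 2 = 4.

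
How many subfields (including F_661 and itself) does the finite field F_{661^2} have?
F_{661^2} has 2 subfields

The subfields of F_{p^n} are exactly the fields F_{p^d} for d | n (each is the fixed field of the unique index-d subgroup of Gal(F_{p^n}/F_p) ≅ Z/nZ). The divisors of n = 2 are {1, 2}, giving 2 subfields: F_{661^1}, F_{661^2}.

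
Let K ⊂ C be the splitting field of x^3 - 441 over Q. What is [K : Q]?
[K : Q] = 6

The roots of x^3 - 441 are ∛441, ω∛441, ω^2∛441 where ω = e^(2πi/3) is a primitive cube root of unity, so K = Q(∛441, ω). Now [Q(∛441):Q] = 3 (since 441 is not a perfect cube, x^3 - 441 is irreducible) and [Q(ω):Q] = 2. Both 2 and 3 divide [K:Q], and [K:Q] ≤ 3·2 = 6, so [K:Q] = 6. (Equivalently: Q(∛441) ⊂ R but ω ∉ R, so [K : Q(∛441)] = 2.)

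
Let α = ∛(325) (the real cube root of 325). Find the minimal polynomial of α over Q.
m_α(x) = x^3 - 325

α satisfies α^3 = 325, so x^3 - 325 annihilates α. By the rational root test, a rational root p/q (in lowest terms) of x^3 - 325 would satisfy p^3 = 325 q^3, forcing q = 1 and p^3 = 325; but 325 is not a perfect cube, contradiction. A monic cubic over Q with no rational root is irreducible (any nontrivial factorization would include a linear factor). Hence x^3 - 325 is the minimal polynomial of α, and in particular [Q(α):Q] = 3.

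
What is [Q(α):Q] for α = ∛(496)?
[Q(α):Q] = 3

The minimal polynomial of α is x^3 - 496, irreducible over Q since 496 is not a perfect cube (so x^3 - 496 has no rational root). Hence [Q(α):Q] = deg(m_α) = 3.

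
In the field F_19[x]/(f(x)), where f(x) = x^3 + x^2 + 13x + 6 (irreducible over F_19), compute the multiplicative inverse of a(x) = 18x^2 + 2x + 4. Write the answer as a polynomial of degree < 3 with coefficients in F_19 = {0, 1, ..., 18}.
a(x)^(-1) ≡ 3x^2 + 18x + 1 (mod f(x))

Since f is irreducible over F_19, F_19[x]/(f) is a field and a(x) ≠ 0 has an inverse. Apply the extended Euclidean algorithm to f(x) and a(x) in F_19[x]: f(x) = (18x + 16)·a(x) + (4x + 18);  a(x) = (14x + 4)·(4x + 18) + (8). The last nonzero remainder is the constant 8 = gcd(f, a) in F_19. Back-substituting through the division chain expresses 8 = s(x)·a(x) + t(x)·f(x) with s(x) ≡ 5x^2 + 11x + 8 (mod f), so (5x^2 + 11x + 8)·a(x) ≡ 8 (mod f). Multiplying by 8^(-1) ≡ 12 in F_19 gives a(x)^(-1) ≡ 12·(5x^2 + 11x + 8) ≡ 3x^2 + 18x + 1 (mod f). Check: (18x^2 + 2x + 4)·(3x^2 + 18x + 1) = 16x^4 + 7x^3 + 9x^2 + 17x + 4 ≡ 1 (mod x^3 + x^2 + 13x + 6).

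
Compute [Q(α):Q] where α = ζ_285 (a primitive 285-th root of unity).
[Q(α):Q] = 144

The minimal polynomial of ζ_285 over Q is the 285-th cyclotomic polynomial Φ_285(x), which is irreducible over Q and has degree φ(285) = 144. Hence [Q(α):Q] = φ(285) = 144.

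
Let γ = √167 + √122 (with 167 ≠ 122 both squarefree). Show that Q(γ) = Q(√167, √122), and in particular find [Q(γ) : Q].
[Q(γ) : Q] = 4 (equivalently, Q(γ) = Q(√167, √122))

Obviously Q(γ) ⊆ Q(√167, √122), and [Q(√167, √122):Q] = 4 (since 167, 122 are distinct squarefree integers > 1 with 20374 not a perfect square). To show equality we compute the minimal polynomial of γ. From γ = √167 + √122: γ^2 = 167 + 2√(20374) + 122 = 289 + 2√(20374), so γ^2 - 289 = 2√(20374); squaring, (γ^2 - 289)^2 = 4·20374, i.e. γ^4 - 578γ^2 + 83521 - 81496 = 0, i.e. γ^4 - 578γ^2 + 2025 = 0. So γ is a root of x^4 - 578x^2 + 2025. This polynomial is irreducible over Q: it has no rational root (each ±√167 ± √122 is irrational), and any factorization into two quadratics over Q would force √(20374) ∈ Q (pairing opposite roots) or √167, √122 ∈ Q (other pairings), all impossible. Hence [Q(γ):Q] = 4 = [Q(√167, √122):Q], so Q(γ) = Q(√167, √122).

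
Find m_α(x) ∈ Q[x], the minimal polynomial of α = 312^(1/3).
m_α(x) = x^3 - 312

α satisfies α^3 = 312, so x^3 - 312 annihilates α. By the rational root test, a rational root p/q (in lowest terms) of x^3 - 312 would satisfy p^3 = 312 q^3, forcing q = 1 and p^3 = 312; but 312 is not a perfect cube, contradiction. A monic cubic over Q with no rational root is irreducible (any nontrivial factorization would include a linear factor). Hence x^3 - 312 is the minimal polynomial of α, and in particular [Q(α):Q] = 3.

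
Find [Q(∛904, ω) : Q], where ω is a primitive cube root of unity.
[Q(∛904, ω) : Q] = 6

[Q(∛904):Q] = 3 (min poly x^3 - 904, irreducible since 904 is not a perfect cube). [Q(ω):Q] = 2 (min poly x^2 + x + 1). Since Q(∛904) ⊂ R and ω ∉ R, we have ω ∉ Q(∛904), so x^2 + x + 1 remains irreducible over Q(∛904) and [Q(∛904, ω) : Q(∛904)] = 2. By the tower law, [Q(∛904, ω) : Q] = 3 · 2 = 6. (In fact Q(∛904, ω) is the splitting field of x^3 - 904 over Q.)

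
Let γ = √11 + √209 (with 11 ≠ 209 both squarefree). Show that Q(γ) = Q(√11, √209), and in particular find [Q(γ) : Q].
[Q(γ) : Q] = 4 (equivalently, Q(γ) = Q(√11, √209))

Obviously Q(γ) ⊆ Q(√11, √209), and [Q(√11, √209):Q] = 4 (since 11, 209 are distinct squarefree integers > 1 with 2299 not a perfect square). To show equality we compute the minimal polynomial of γ. From γ = √11 + √209: γ^2 = 11 + 2√(2299) + 209 = 220 + 2√(2299), so γ^2 - 220 = 2√(2299); squaring, (γ^2 - 220)^2 = 4·2299, i.e. γ^4 - 440γ^2 + 48400 - 9196 = 0, i.e. γ^4 - 440γ^2 + 39204 = 0. So γ is a root of x^4 - 440x^2 + 39204. This polynomial is irreducible over Q: it has no rational root (each ±√11 ± √209 is irrational), and any factorization into two quadratics over Q would force √(2299) ∈ Q (pairing opposite roots) or √11, √209 ∈ Q (other pairings), all impossible. Hence [Q(γ):Q] = 4 = [Q(√11, √209):Q], so Q(γ) = Q(√11, √209).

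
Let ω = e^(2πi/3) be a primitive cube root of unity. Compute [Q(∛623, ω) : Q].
[Q(∛623, ω) : Q] = 6

[Q(∛623):Q] = 3 (min poly x^3 - 623, irreducible since 623 is not a perfect cube). [Q(ω):Q] = 2 (min poly x^2 + x + 1). Since Q(∛623) ⊂ R and ω ∉ R, we have ω ∉ Q(∛623), so x^2 + x + 1 remains irreducible over Q(∛623) and [Q(∛623, ω) : Q(∛623)] = 2. By the tower law, [Q(∛623, ω) : Q] = 3 · 2 = 6. (In fact Q(∛623, ω) is the splitting field of x^3 - 623 over Q.)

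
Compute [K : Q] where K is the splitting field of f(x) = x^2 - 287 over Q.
[K : Q] = 2

f(x) = x^2 - 287 factors as (x - √287)(x + √287). The splitting field is K = Q(√287). Since 287 is squarefree and > 1, it is not a perfect square, so x^2 - 287 is irreducible over Q and [Q(√287) : Q] = 2. Hence [K : Q] = 2.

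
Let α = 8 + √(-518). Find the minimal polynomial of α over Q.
m_α(x) = x^2 - 16x + 582

From α - 8 = √(-518), squaring gives (α - 8)^2 = -518, i.e. α^2 - 16α + 64 = -518, so α^2 - 16α + 582 = 0. The discriminant of x^2 - 16x + 582 is (-16)^2 - 4·(582) = 256 - 2328 = -2072, and 4·(-518) is not a perfect square in Q since -518 is squarefree and ≠ 1. Hence x^2 - 16x + 582 is irreducible over Q and is the minimal polynomial of α.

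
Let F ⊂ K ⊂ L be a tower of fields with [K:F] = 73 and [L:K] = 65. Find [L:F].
[L:F] = 4745

The tower law says that for any tower of field extensions F ⊂ K ⊂ L with finite degrees, [L:F] = [L:K] · [K:F]. Here this gives [L:F] = 65 · 73 = 4745.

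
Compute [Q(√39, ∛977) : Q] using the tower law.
[Q(√39, ∛977) : Q] = 6

Let L = Q(√39, ∛977). Since Q(√39) ⊂ L and [Q(√39):Q] = 2, the tower law gives 2 | [L:Q]. Likewise Q(∛977) ⊂ L with [Q(∛977):Q] = 3 (because 977 is not a perfect cube), so 3 | [L:Q]. As gcd(2,3) = 1, [L:Q] is divisible by 6. Conversely L is generated over Q by √39 and ∛977, so [L:Q] ≤ 2·3 = 6. Therefore [Q(√39, ∛977) : Q] = 6.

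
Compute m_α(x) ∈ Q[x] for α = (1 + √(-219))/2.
m_α(x) = x^2 - x + 55

From 2α - 1 = √(-219), squaring gives (2α - 1)^2 = -219, i.e. 4α^2 - 4α + 1 = -219, so α^2 - α + (1 + 219)/4 = 0. Since -219 ≡ 1 (mod 4), (1 + 219)/4 = 55 ∈ Z. The polynomial x^2 - x + 55 has discriminant 1 - 4·(55) = -219, which is not a perfect square in Q (d = -219 is squarefree and ≠ 1), so x^2 - x + 55 is irreducible over Q. It is the minimal polynomial of α.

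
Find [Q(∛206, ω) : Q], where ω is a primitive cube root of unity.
[Q(∛206, ω) : Q] = 6

[Q(∛206):Q] = 3 (min poly x^3 - 206, irreducible since 206 is not a perfect cube). [Q(ω):Q] = 2 (min poly x^2 + x + 1). Since Q(∛206) ⊂ R and ω ∉ R, we have ω ∉ Q(∛206), so x^2 + x + 1 remains irreducible over Q(∛206) and [Q(∛206, ω) : Q(∛206)] = 2. By the tower law, [Q(∛206, ω) : Q] = 3 · 2 = 6. (In fact Q(∛206, ω) is the splitting field of x^3 - 206 over Q.)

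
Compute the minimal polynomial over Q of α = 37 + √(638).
m_α(x) = x^2 - 74x + 731

From α - 37 = √(638), squaring gives (α - 37)^2 = 638, i.e. α^2 - 74α + 1369 = 638, so α^2 - 74α + 731 = 0. The discriminant of x^2 - 74x + 731 is (-74)^2 - 4·(731) = 5476 - 2924 = 2552, and 4·(638) is not a perfect square in Q since 638 is squarefree and ≠ 1. Hence x^2 - 74x + 731 is irreducible over Q and is the minimal polynomial of α.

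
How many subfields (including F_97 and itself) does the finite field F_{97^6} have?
F_{97^6} has 4 subfields

The subfields of F_{p^n} are exactly the fields F_{p^d} for d | n (each is the fixed field of the unique index-d subgroup of Gal(F_{p^n}/F_p) ≅ Z/nZ). The divisors of n = 6 are {1, 2, 3, 6}, giving 4 subfields: F_{97^1}, F_{97^2}, F_{97^3}, F_{97^6}.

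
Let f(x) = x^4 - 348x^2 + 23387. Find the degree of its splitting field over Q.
[K : Q] = 4

Solving the quadratic in x^2: x^2 = (348 ± √(348^2 - 4·23387))/2 = (348 ± √27556)/2 = (348 ± 166)/2, giving x^2 = 91 or x^2 = 257. So f(x) = (x^2 - 91)(x^2 - 257) and the roots of f are ±√91, ±√257. Hence the splitting field is K = Q(√91, √257). Since 91 and 257 are distinct squarefree integers > 1, their product 23387 is not a perfect square, so √257 ∉ Q(√91). By the tower law [K:Q] = [Q(√91,√257):Q(√91)] · [Q(√91):Q] = 2 · 2 = 4.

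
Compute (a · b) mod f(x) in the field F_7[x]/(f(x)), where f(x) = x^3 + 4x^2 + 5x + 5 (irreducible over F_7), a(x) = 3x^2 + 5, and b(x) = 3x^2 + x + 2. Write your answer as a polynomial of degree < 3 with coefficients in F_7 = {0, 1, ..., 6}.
a · b ≡ 3x^2 + 6x (mod f(x))

Multiply in F_7[x]: a(x)·b(x) = (3x^2 + 5)·(3x^2 + x + 2) = 2x^4 + 3x^3 + 5x + 3. This has degree ≥ 3, so divide by f(x) over F_7: 2x^4 + 3x^3 + 5x + 3 = (2x + 2)·(x^3 + 4x^2 + 5x + 5) + (3x^2 + 6x). Hence a·b ≡ 3x^2 + 6x (mod f). (F_7[x]/(f) is a field with 7^3 = 343 elements since f is irreducible of degree 3.)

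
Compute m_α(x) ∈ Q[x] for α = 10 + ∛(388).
m_α(x) = x^3 - 30x^2 + 300x - 1388

Set β = α - 10 = ∛(388), so β^3 = 388. Then (α - 10)^3 - 388 = 0, i.e. α is a root of g(x) = (x - 10)^3 - 388 = x^3 - 30x^2 + 300x - 1388. Since g(x) = h(x - 10) where h(x) = x^3 - 388, and h is irreducible over Q (because 388 is not a perfect cube, so h has no rational root, and a monic cubic with no rational root is irreducible), g is also irreducible (irreducibility is preserved under the substitution x → x - 10). Hence m_α(x) = x^3 - 30x^2 + 300x - 1388.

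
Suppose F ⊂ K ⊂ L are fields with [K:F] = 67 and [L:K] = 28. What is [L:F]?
[L:F] = 1876

The tower law says that for any tower of field extensions F ⊂ K ⊂ L with finite degrees, [L:F] = [L:K] · [K:F]. Here this gives [L:F] = 28 · 67 = 1876.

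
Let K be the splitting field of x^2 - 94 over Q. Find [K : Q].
[K : Q] = 2

f(x) = x^2 - 94 factors as (x - √94)(x + √94). The splitting field is K = Q(√94). Since 94 is squarefree and > 1, it is not a perfect square, so x^2 - 94 is irreducible over Q and [Q(√94) : Q] = 2. Hence [K : Q] = 2.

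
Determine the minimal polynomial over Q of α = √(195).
m_α(x) = x^2 - 195

α satisfies α^2 - 195 = 0, so x^2 - 195 annihilates α. Since d = 195 is squarefree and ≠ 1, it is not a perfect square in Q, so x^2 - 195 has no rational root and is therefore irreducible over Q (a degree-2 polynomial over a field is irreducible iff it has no root). Hence m_α(x) = x^2 - 195.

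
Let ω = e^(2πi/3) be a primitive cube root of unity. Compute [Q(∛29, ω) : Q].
[Q(∛29, ω) : Q] = 6

[Q(∛29):Q] = 3 (min poly x^3 - 29, irreducible since 29 is not a perfect cube). [Q(ω):Q] = 2 (min poly x^2 + x + 1). Since Q(∛29) ⊂ R and ω ∉ R, we have ω ∉ Q(∛29), so x^2 + x + 1 remains irreducible over Q(∛29) and [Q(∛29, ω) : Q(∛29)] = 2. By the tower law, [Q(∛29, ω) : Q] = 3 · 2 = 6. (In fact Q(∛29, ω) is the splitting field of x^3 - 29 over Q.)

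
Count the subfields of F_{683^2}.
F_{683^2} has 2 subfields

The subfields of F_{p^n} are exactly the fields F_{p^d} for d | n (each is the fixed field of the unique index-d subgroup of Gal(F_{p^n}/F_p) ≅ Z/nZ). The divisors of n = 2 are {1, 2}, giving 2 subfields: F_{683^1}, F_{683^2}.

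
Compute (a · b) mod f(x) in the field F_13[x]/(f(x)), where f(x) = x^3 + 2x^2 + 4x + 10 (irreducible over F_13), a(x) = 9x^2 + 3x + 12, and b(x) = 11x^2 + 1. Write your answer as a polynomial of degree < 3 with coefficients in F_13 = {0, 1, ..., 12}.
a · b ≡ 10x^2 + 11x + 11 (mod f(x))

Multiply in F_13[x]: a(x)·b(x) = (9x^2 + 3x + 12)·(11x^2 + 1) = 8x^4 + 7x^3 + 11x^2 + 3x + 12. This has degree ≥ 3, so divide by f(x) over F_13: 8x^4 + 7x^3 + 11x^2 + 3x + 12 = (8x + 4)·(x^3 + 2x^2 + 4x + 10) + (10x^2 + 11x + 11). Hence a·b ≡ 10x^2 + 11x + 11 (mod f). (F_13[x]/(f) is a field with 13^3 = 2197 elements since f is irreducible of degree 3.)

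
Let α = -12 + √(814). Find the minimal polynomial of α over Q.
m_α(x) = x^2 + 24x - 670

From α + 12 = √(814), squaring gives (α + 12)^2 = 814, i.e. α^2 + 24α + 144 = 814, so α^2 + 24α - 670 = 0. The discriminant of x^2 + 24x - 670 is (24)^2 - 4·(-670) = 576 + 2680 = 3256, and 4·(814) is not a perfect square in Q since 814 is squarefree and ≠ 1. Hence x^2 + 24x - 670 is irreducible over Q and is the minimal polynomial of α.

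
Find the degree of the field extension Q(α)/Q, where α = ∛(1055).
[Q(α):Q] = 3

The minimal polynomial of α is x^3 - 1055, irreducible over Q since 1055 is not a perfect cube (so x^3 - 1055 has no rational root). Hence [Q(α):Q] = deg(m_α) = 3.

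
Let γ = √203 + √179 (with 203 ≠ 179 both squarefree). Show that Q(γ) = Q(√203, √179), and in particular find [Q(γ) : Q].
[Q(γ) : Q] = 4 (equivalently, Q(γ) = Q(√203, √179))

Obviously Q(γ) ⊆ Q(√203, √179), and [Q(√203, √179):Q] = 4 (since 203, 179 are distinct squarefree integers > 1 with 36337 not a perfect square). To show equality we compute the minimal polynomial of γ. From γ = √203 + √179: γ^2 = 203 + 2√(36337) + 179 = 382 + 2√(36337), so γ^2 - 382 = 2√(36337); squaring, (γ^2 - 382)^2 = 4·36337, i.e. γ^4 - 764γ^2 + 145924 - 145348 = 0, i.e. γ^4 - 764γ^2 + 576 = 0. So γ is a root of x^4 - 764x^2 + 576. This polynomial is irreducible over Q: it has no rational root (each ±√203 ± √179 is irrational), and any factorization into two quadratics over Q would force √(36337) ∈ Q (pairing opposite roots) or √203, √179 ∈ Q (other pairings), all impossible. Hence [Q(γ):Q] = 4 = [Q(√203, √179):Q], so Q(γ) = Q(√203, √179).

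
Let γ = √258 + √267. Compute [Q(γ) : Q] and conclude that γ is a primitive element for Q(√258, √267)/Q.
[Q(γ) : Q] = 4 (equivalently, Q(γ) = Q(√258, √267))

Obviously Q(γ) ⊆ Q(√258, √267), and [Q(√258, √267):Q] = 4 (since 258, 267 are distinct squarefree integers > 1 with 68886 not a perfect square). To show equality we compute the minimal polynomial of γ. From γ = √258 + √267: γ^2 = 258 + 2√(68886) + 267 = 525 + 2√(68886), so γ^2 - 525 = 2√(68886); squaring, (γ^2 - 525)^2 = 4·68886, i.e. γ^4 - 1050γ^2 + 275625 - 275544 = 0, i.e. γ^4 - 1050γ^2 + 81 = 0. So γ is a root of x^4 - 1050x^2 + 81. This polynomial is irreducible over Q: it has no rational root (each ±√258 ± √267 is irrational), and any factorization into two quadratics over Q would force √(68886) ∈ Q (pairing opposite roots) or √258, √267 ∈ Q (other pairings), all impossible. Hence [Q(γ):Q] = 4 = [Q(√258, √267):Q], so Q(γ) = Q(√258, √267).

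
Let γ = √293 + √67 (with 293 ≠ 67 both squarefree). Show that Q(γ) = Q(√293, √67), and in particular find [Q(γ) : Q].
[Q(γ) : Q] = 4 (equivalently, Q(γ) = Q(√293, √67))

Obviously Q(γ) ⊆ Q(√293, √67), and [Q(√293, √67):Q] = 4 (since 293, 67 are distinct squarefree integers > 1 with 19631 not a perfect square). To show equality we compute the minimal polynomial of γ. From γ = √293 + √67: γ^2 = 293 + 2√(19631) + 67 = 360 + 2√(19631), so γ^2 - 360 = 2√(19631); squaring, (γ^2 - 360)^2 = 4·19631, i.e. γ^4 - 720γ^2 + 129600 - 78524 = 0, i.e. γ^4 - 720γ^2 + 51076 = 0. So γ is a root of x^4 - 720x^2 + 51076. This polynomial is irreducible over Q: it has no rational root (each ±√293 ± √67 is irrational), and any factorization into two quadratics over Q would force √(19631) ∈ Q (pairing opposite roots) or √293, √67 ∈ Q (other pairings), all impossible. Hence [Q(γ):Q] = 4 = [Q(√293, √67):Q], so Q(γ) = Q(√293, √67).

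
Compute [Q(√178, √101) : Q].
[Q(√178, √101) : Q] = 4

[Q(√178):Q] = 2 (min poly x^2 - 178, irreducible since 178 is squarefree > 1). For the top step, suppose √101 ∈ Q(√178), say √101 = c + d√178 with c, d ∈ Q. Squaring: 101 = c^2 + 178d^2 + 2cd√178. Since √178 ∉ Q this forces 2cd = 0. If d = 0 then √101 = c ∈ Q, contradicting 101 squarefree > 1. If c = 0 then 101 = 178d^2, so 178·101 = (178d)^2 is a perfect square in Q — but 178·101 = 17978 is not a perfect square (since 178 and 101 are distinct squarefree integers). Contradiction. Hence √101 ∉ Q(√178), so x^2 - 101 stays irreducible over Q(√178) and [Q(√178, √101) : Q(√178)] = 2. By the tower law, [Q(√178, √101) : Q] = 2 · 2 = 4.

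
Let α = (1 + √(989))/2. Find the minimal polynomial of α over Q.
m_α(x) = x^2 - x - 247

From 2α - 1 = √(989), squaring gives (2α - 1)^2 = 989, i.e. 4α^2 - 4α + 1 = 989, so α^2 - α + (1 - 989)/4 = 0. Since 989 ≡ 1 (mod 4), (1 - 989)/4 = -247 ∈ Z. The polynomial x^2 - x - 247 has discriminant 1 - 4·(-247) = 989, which is not a perfect square in Q (d = 989 is squarefree and ≠ 1), so x^2 - x - 247 is irreducible over Q. It is the minimal polynomial of α.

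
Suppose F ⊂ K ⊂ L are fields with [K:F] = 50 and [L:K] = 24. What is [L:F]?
[L:F] = 1200

The tower law says that for any tower of field extensions F ⊂ K ⊂ L with finite degrees, [L:F] = [L:K] · [K:F]. Here this gives [L:F] = 24 · 50 = 1200.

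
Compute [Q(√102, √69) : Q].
[Q(√102, √69) : Q] = 4

[Q(√102):Q] = 2 (min poly x^2 - 102, irreducible since 102 is squarefree > 1). For the top step, suppose √69 ∈ Q(√102), say √69 = c + d√102 with c, d ∈ Q. Squaring: 69 = c^2 + 102d^2 + 2cd√102. Since √102 ∉ Q this forces 2cd = 0. If d = 0 then √69 = c ∈ Q, contradicting 69 squarefree > 1. If c = 0 then 69 = 102d^2, so 102·69 = (102d)^2 is a perfect square in Q — but 102·69 = 7038 is not a perfect square (since 102 and 69 are distinct squarefree integers). Contradiction. Hence √69 ∉ Q(√102), so x^2 - 69 stays irreducible over Q(√102) and [Q(√102, √69) : Q(√102)] = 2. By the tower law, [Q(√102, √69) : Q] = 2 · 2 = 4.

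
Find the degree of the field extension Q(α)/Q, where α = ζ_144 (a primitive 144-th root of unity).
[Q(α):Q] = 48

The minimal polynomial of ζ_144 over Q is the 144-th cyclotomic polynomial Φ_144(x), which is irreducible over Q and has degree φ(144) = 48. Hence [Q(α):Q] = φ(144) = 48.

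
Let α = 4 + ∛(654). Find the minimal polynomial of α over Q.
m_α(x) = x^3 - 12x^2 + 48x - 718

Set β = α - 4 = ∛(654), so β^3 = 654. Then (α - 4)^3 - 654 = 0, i.e. α is a root of g(x) = (x - 4)^3 - 654 = x^3 - 12x^2 + 48x - 718. Since g(x) = h(x - 4) where h(x) = x^3 - 654, and h is irreducible over Q (because 654 is not a perfect cube, so h has no rational root, and a monic cubic with no rational root is irreducible), g is also irreducible (irreducibility is preserved under the substitution x → x - 4). Hence m_α(x) = x^3 - 12x^2 + 48x - 718.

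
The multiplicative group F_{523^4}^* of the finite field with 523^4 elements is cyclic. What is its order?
|F_{523^4}^*| = 74818113840

F_{523^4} has 523^4 = 74818113841 elements; its multiplicative group consists of all nonzero elements, so |F_{523^4}^*| = 74818113841 - 1 = 74818113840. (It is cyclic since any finite subgroup of the multiplicative group of a field is cyclic.)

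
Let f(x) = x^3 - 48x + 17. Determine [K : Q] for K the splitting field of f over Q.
[K : Q] = 6

By the rational root test, any rational root of the monic integer polynomial f(x) = x^3 - 48x + 17 must be an integer dividing the constant term 17, i.e. one of ±{1, 17}. Evaluating: f(1) = -30, f(-1) = 64, f(17) = 4114, f(-17) = -4080; none is 0, so f has no rational root and is therefore irreducible over Q (a cubic with no linear factor over a field is irreducible). For an irreducible cubic, the Galois group is A_3 or S_3 according as the discriminant disc(f) = -4a^3 - 27b^2 = -4·(-48)^3 - 27·(17)^2 = 434565 is or is not a square in Q. Here disc(f) = 434565 is not a perfect square in Q, so the Galois group of f over Q is not contained in A_3 and must be all of S_3. The splitting field has degree |S_3| = 6 over Q, so [K : Q] = 6.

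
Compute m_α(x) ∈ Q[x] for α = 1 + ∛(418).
m_α(x) = x^3 - 3x^2 + 3x - 419

Set β = α - 1 = ∛(418), so β^3 = 418. Then (α - 1)^3 - 418 = 0, i.e. α is a root of g(x) = (x - 1)^3 - 418 = x^3 - 3x^2 + 3x - 419. Since g(x) = h(x - 1) where h(x) = x^3 - 418, and h is irreducible over Q (because 418 is not a perfect cube, so h has no rational root, and a monic cubic with no rational root is irreducible), g is also irreducible (irreducibility is preserved under the substitution x → x - 1). Hence m_α(x) = x^3 - 3x^2 + 3x - 419.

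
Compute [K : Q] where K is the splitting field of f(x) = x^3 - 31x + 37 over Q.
[K : Q] = 6

By the rational root test, any rational root of the monic integer polynomial f(x) = x^3 - 31x + 37 must be an integer dividing the constant term 37, i.e. one of ±{1, 37}. Evaluating: f(1) = 7, f(-1) = 67, f(37) = 49543, f(-37) = -49469; none is 0, so f has no rational root and is therefore irreducible over Q (a cubic with no linear factor over a field is irreducible). For an irreducible cubic, the Galois group is A_3 or S_3 according as the discriminant disc(f) = -4a^3 - 27b^2 = -4·(-31)^3 - 27·(37)^2 = 82201 is or is not a square in Q. Here disc(f) = 82201 is not a perfect square in Q, so the Galois group of f over Q is not contained in A_3 and must be all of S_3. The splitting field has degree |S_3| = 6 over Q, so [K : Q] = 6.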